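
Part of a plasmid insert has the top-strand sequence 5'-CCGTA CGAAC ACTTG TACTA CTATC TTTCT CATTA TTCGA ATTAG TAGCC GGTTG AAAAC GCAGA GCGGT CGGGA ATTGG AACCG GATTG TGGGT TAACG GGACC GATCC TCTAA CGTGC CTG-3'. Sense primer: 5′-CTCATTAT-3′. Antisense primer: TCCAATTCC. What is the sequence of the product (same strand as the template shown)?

Forward primer CTCATTAT is found on the top strand at positions 29–36.
Taking the reverse complement of TCCAATTCC gives GGAATTGGA, found at positions 73–81 on the template; the primer anneals here to the top strand with its 3' end pointing upstream.
The product is the template from position 29 through 81 (53 bp).

5'-CTCATTATTCGAATTAGTAGCCGGTTGAAAACGCAGAGCGGTCGGGAATTGGA-3'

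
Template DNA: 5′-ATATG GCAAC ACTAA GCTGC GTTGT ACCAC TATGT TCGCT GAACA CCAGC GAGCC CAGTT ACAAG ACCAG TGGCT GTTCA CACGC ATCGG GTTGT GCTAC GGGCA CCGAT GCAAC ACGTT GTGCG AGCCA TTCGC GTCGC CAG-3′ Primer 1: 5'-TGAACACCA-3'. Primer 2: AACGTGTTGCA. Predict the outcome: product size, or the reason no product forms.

Yes — an 81 bp product.

Primer 1 (TGAACACCA) matches the top strand at positions 40–48; it acts as a forward primer.
Primer 2's reverse complement is TGCAACACGTT, matching the top strand at positions 110–120; it acts as a reverse primer.
The 3' ends face each other across positions 40–120, giving an 81 bp product.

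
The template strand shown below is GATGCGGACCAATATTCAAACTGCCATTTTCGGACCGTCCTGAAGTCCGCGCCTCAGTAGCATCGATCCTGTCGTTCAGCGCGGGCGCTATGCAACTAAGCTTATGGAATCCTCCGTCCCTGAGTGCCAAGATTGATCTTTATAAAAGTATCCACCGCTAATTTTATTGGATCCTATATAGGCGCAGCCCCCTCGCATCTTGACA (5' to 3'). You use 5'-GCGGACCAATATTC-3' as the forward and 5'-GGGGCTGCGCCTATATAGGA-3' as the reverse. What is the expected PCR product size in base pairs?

Forward primer GCGGACCAATATTC is found on the top strand at positions 4–17.
The reverse primer's reverse complement is TCCTATATAGGCGCAGCCCC, which matches the template at positions 172–191.
Amplicon spans positions 4–191: 188 bp.

188 bp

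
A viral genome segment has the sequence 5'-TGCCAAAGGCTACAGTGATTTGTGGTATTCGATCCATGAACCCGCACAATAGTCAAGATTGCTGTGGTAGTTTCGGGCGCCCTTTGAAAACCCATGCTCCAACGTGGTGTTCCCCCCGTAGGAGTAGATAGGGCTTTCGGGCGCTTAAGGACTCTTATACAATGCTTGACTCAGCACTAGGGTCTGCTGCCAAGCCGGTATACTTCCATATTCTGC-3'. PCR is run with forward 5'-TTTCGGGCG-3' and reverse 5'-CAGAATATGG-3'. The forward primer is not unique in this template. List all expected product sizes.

The forward primer TTTCGGGCG matches the top strand at positions 71–79, 135–143.
The reverse primer's reverse complement is CCATATTCTG, matching at positions 206–215.
Each forward site pairs with the reverse site to give a product ending at position 215: sizes 145, 81 bp.

145 bp, 81 bp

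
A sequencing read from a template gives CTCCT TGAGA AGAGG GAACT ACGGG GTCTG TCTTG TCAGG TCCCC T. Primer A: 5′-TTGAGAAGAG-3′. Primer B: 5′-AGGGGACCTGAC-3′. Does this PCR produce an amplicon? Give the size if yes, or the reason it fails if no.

Yes — a 42 bp product.

Primer A (TTGAGAAGAG) matches the top strand at positions 5–14; it acts as a forward primer.
Primer B's reverse complement is GTCAGGTCCCCT, matching the top strand at positions 35–46; it acts as a reverse primer.
The 3' ends face each other across positions 5–46, giving a 42 bp product.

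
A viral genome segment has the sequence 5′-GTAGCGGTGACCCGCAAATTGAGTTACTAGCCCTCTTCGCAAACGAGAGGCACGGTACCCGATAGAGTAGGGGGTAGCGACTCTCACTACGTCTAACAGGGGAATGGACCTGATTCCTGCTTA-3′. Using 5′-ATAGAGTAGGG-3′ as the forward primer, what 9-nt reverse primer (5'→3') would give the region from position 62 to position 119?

5'-CAGGAATCA-3'

The product's 3' end on the top strand is position 119.
The reverse primer anneals to the top strand over positions 111–119, i.e. to TGATTCCTG.
Its sequence written 5'→3' is the reverse complement: CAGGAATCA.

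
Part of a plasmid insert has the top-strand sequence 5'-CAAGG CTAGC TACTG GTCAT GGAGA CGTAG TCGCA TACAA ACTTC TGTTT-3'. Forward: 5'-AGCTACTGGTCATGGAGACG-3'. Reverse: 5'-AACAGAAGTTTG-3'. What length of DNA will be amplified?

Scanning the template, AGCTACTGGTCATGGAGACG occurs at positions 8–27; this primer anneals to the bottom strand there with its 3' end pointing downstream.
Taking the reverse complement of AACAGAAGTTTG gives CAAACTTCTGTT, found at positions 38–49 on the template; the primer anneals here to the top strand with its 3' end pointing upstream.
Amplicon spans positions 8–49: 42 bp.

42 bp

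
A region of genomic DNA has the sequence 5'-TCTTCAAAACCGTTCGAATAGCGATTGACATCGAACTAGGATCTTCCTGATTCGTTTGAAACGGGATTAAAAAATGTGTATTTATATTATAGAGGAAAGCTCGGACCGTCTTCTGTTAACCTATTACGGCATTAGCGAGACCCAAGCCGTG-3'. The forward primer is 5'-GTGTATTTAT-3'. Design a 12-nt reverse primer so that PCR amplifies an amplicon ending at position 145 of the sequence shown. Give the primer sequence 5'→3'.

5'-TTGGGTCTCGCT-3'

The forward primer binds at positions 76–85; the product's 3' end on the top strand is position 145.
The reverse primer anneals to the top strand over positions 134–145, i.e. to AGCGAGACCCAA.
Its sequence written 5'→3' is the reverse complement: TTGGGTCTCGCT.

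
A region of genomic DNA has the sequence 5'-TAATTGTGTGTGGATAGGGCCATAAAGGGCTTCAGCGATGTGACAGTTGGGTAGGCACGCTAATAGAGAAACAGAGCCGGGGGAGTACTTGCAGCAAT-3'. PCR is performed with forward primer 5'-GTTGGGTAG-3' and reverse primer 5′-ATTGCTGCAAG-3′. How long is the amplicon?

53 bp

The forward primer matches the template at positions 46–54.
Taking the reverse complement of ATTGCTGCAAG gives CTTGCAGCAAT, found at positions 88–98 on the template; the primer anneals here to the top strand with its 3' end pointing upstream.
Product length = (reverse-primer end) − (forward-primer start) + 1 = 98 − 46 + 1 = 53 bp.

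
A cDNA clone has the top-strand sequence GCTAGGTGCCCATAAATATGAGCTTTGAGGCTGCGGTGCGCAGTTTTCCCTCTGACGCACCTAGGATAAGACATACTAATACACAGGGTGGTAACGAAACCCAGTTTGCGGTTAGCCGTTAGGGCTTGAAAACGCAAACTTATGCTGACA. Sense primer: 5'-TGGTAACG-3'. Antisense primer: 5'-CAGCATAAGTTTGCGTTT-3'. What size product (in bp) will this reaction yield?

59 bp

Scanning the template, TGGTAACG occurs at positions 89–96; this primer anneals to the bottom strand there with its 3' end pointing downstream.
Taking the reverse complement of CAGCATAAGTTTGCGTTT gives AAACGCAAACTTATGCTG, found at positions 130–147 on the template; the primer anneals here to the top strand with its 3' end pointing upstream.
The product runs from position 89 to position 147, so its length is 147 − 89 + 1 = 59 bp.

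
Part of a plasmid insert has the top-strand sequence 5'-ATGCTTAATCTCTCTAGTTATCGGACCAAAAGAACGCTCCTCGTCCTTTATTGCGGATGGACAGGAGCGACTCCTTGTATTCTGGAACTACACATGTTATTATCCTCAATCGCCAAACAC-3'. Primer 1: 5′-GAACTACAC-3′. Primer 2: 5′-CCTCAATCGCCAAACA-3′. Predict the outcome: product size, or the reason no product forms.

Primer 1 (GAACTACAC) matches the top strand at positions 85–93 (3' end points downstream).
Primer 2 (CCTCAATCGCCAAACA) also matches the top strand directly, at positions 104–119 — its reverse complement TGTTTGGCGATTGAGG is not present.
Both primers anneal to the bottom strand with 3' ends pointing the same way, so neither can prime synthesis back toward the other.

No product — both primers anneal to the same strand and extend in the same direction.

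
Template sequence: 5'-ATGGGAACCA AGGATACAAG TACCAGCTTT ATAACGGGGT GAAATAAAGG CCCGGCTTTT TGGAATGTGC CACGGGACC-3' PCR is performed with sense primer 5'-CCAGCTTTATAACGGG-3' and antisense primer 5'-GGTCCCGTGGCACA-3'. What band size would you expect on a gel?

57 bp

The forward primer matches the template at positions 23–38.
Reverse complement of the reverse primer: TGTGCCACGGGACC. This occurs on the top strand at positions 66–79.
Amplicon spans positions 23–79: 57 bp.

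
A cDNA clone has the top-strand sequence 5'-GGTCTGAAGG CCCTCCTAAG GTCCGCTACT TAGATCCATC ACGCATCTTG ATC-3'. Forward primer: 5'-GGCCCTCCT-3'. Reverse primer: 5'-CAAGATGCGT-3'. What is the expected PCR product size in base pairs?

Scanning the template, GGCCCTCCT occurs at positions 9–17; this primer anneals to the bottom strand there with its 3' end pointing downstream.
Reverse complement of the reverse primer: ACGCATCTTG. This occurs on the top strand at positions 41–50.
Product length = (reverse-primer end) − (forward-primer start) + 1 = 50 − 9 + 1 = 42 bp.

42 bp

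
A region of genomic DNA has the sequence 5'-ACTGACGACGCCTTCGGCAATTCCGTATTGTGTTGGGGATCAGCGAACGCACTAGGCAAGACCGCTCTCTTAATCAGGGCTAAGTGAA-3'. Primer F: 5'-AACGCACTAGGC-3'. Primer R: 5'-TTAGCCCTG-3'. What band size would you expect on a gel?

38 bp

Scanning the template, AACGCACTAGGC occurs at positions 46–57; this primer anneals to the bottom strand there with its 3' end pointing downstream.
Taking the reverse complement of TTAGCCCTG gives CAGGGCTAA, found at positions 75–83 on the template; the primer anneals here to the top strand with its 3' end pointing upstream.
Product length = (reverse-primer end) − (forward-primer start) + 1 = 83 − 46 + 1 = 38 bp.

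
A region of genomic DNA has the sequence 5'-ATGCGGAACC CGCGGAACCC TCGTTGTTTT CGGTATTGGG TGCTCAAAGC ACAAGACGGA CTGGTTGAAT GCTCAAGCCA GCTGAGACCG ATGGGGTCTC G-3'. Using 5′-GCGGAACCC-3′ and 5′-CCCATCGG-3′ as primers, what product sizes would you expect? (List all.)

93 bp, 84 bp

The forward primer GCGGAACCC matches the top strand at positions 3–11, 12–20.
The reverse primer's reverse complement is CCGATGGG, matching at positions 88–95.
Each forward site pairs with the reverse site to give a product ending at position 95: sizes 93, 84 bp.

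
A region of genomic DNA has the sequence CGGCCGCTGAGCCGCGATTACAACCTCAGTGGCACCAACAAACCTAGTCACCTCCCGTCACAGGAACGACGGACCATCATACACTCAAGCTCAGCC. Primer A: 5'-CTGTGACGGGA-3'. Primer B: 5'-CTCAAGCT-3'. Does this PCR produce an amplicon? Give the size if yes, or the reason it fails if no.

No product — the primers' 3' ends point away from each other.

Primer A (CTGTGACGGGA) has reverse complement TCCCGTCACAG, which matches the top strand at positions 53–63; primer A anneals to the top strand there with its 3' end pointing upstream toward position 53.
Primer B (CTCAAGCT) matches the top strand directly at positions 84–91; it anneals to the bottom strand with its 3' end pointing downstream toward position 91.
The 3' ends diverge (primer A extends toward position 1, primer B toward position 96), so the primers never converge on a shared product.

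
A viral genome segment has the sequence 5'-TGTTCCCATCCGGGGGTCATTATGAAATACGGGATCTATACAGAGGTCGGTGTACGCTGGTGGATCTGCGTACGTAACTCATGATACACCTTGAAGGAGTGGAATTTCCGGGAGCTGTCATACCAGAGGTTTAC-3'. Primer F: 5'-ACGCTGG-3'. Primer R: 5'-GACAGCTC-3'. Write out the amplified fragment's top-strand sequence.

The forward primer matches the template at positions 54–60.
The reverse primer's reverse complement is GAGCTGTC, which matches the template at positions 112–119.
The product is the template from position 54 through 119 (66 bp).

5'-ACGCTGGTGGATCTGCGTACGTAACTCATGATACACCTTGAAGGAGTGGAATTTCCGGGAGCTGTC-3'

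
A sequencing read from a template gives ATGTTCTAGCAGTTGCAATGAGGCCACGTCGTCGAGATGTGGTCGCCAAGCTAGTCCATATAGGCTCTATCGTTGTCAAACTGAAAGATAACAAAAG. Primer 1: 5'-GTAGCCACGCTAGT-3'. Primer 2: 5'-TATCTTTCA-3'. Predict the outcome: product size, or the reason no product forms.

Primer 1 (GTAGCCACGCTAGT) does not match the top strand, and its reverse complement ACTAGCGTGGCTAC does not match either.
With no annealing site for primer 1, no amplification occurs.

No product — primer 1 has no binding site in the template.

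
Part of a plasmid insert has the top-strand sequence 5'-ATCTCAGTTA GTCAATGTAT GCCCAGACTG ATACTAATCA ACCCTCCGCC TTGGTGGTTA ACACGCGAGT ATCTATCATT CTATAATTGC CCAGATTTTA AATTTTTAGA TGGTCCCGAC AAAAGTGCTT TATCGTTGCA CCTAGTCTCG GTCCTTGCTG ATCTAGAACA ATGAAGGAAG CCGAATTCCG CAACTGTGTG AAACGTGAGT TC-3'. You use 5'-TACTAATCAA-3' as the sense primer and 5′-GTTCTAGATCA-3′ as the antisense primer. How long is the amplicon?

138 bp

Forward primer TACTAATCAA is found on the top strand at positions 32–41.
Taking the reverse complement of GTTCTAGATCA gives TGATCTAGAAC, found at positions 159–169 on the template; the primer anneals here to the top strand with its 3' end pointing upstream.
Product length = (reverse-primer end) − (forward-primer start) + 1 = 169 − 32 + 1 = 138 bp.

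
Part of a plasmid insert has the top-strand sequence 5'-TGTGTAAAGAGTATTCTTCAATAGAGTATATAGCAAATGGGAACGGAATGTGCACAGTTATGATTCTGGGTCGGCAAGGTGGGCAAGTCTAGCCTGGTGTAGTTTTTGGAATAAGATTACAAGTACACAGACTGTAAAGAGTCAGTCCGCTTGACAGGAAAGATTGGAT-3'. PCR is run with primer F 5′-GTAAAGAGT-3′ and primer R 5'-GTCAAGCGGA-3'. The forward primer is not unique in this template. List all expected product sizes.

The forward primer GTAAAGAGT matches the top strand at positions 4–12, 134–142.
The reverse primer's reverse complement is TCCGCTTGAC, matching at positions 146–155.
Each forward site pairs with the reverse site to give a product ending at position 155: sizes 152, 22 bp.

152 bp, 22 bp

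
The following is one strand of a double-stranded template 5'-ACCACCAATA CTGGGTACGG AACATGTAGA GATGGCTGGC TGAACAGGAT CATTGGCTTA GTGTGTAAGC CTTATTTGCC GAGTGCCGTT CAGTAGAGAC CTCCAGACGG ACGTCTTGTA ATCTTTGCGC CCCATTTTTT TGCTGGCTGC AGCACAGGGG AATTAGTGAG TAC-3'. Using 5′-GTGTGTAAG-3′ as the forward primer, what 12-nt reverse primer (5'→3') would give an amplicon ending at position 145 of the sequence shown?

The forward primer binds at positions 61–69; the product's 3' end on the top strand is position 145.
The reverse primer anneals to the top strand over positions 134–145, i.e. to ATTTTTTTGCTG.
Its sequence written 5'→3' is the reverse complement: CAGCAAAAAAAT.

5'-CAGCAAAAAAAT-3'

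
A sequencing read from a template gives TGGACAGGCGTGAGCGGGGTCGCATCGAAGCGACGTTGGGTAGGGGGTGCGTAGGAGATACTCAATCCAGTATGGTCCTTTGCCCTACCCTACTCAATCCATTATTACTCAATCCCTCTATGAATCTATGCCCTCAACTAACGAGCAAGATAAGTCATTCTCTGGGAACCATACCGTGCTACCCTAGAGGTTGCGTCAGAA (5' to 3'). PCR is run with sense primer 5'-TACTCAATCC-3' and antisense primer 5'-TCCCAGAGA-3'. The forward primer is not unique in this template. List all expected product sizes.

109 bp, 77 bp, 62 bp

The forward primer TACTCAATCC matches the top strand at positions 59–68, 91–100, 106–115.
The reverse primer's reverse complement is TCTCTGGGA, matching at positions 159–167.
Each forward site pairs with the reverse site to give a product ending at position 167: sizes 109, 77, 62 bp.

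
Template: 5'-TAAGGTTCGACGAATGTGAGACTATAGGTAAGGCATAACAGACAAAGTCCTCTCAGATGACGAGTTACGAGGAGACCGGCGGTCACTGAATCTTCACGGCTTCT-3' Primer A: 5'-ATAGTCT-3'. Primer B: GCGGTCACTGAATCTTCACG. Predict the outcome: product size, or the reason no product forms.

No product — the primers' 3' ends point away from each other.

Primer A (ATAGTCT) has reverse complement AGACTAT, which matches the top strand at positions 19–25; primer A anneals to the top strand there with its 3' end pointing upstream toward position 19.
Primer B (GCGGTCACTGAATCTTCACG) matches the top strand directly at positions 79–98; it anneals to the bottom strand with its 3' end pointing downstream toward position 98.
The 3' ends diverge (primer A extends toward position 1, primer B toward position 104), so the primers never converge on a shared product.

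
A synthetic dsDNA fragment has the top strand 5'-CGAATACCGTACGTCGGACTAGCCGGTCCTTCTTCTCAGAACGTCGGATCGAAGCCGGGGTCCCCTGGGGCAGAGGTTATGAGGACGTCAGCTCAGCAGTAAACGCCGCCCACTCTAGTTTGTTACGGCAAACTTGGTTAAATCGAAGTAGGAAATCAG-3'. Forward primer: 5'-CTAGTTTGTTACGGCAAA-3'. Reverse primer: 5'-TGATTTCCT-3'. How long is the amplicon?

44 bp

The forward primer matches the template at positions 115–132.
Reverse complement of the reverse primer: AGGAAATCA. This occurs on the top strand at positions 150–158.
The product runs from position 115 to position 158, so its length is 158 − 115 + 1 = 44 bp.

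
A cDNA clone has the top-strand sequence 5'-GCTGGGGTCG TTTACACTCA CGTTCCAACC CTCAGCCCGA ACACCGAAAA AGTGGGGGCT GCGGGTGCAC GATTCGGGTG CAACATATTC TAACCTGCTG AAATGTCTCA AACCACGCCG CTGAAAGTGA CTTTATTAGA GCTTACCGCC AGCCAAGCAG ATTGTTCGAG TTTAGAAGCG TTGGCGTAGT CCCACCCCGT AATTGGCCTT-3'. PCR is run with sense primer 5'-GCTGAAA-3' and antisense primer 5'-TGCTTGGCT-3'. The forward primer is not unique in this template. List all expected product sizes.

The forward primer GCTGAAA matches the top strand at positions 97–103, 120–126.
The reverse primer's reverse complement is AGCCAAGCA, matching at positions 151–159.
Each forward site pairs with the reverse site to give a product ending at position 159: sizes 63, 40 bp.

63 bp, 40 bp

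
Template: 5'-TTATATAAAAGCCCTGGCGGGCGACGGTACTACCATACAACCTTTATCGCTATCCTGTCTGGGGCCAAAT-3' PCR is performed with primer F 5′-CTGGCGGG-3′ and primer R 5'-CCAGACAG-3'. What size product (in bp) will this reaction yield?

49 bp

Forward primer CTGGCGGG is found on the top strand at positions 14–21.
Taking the reverse complement of CCAGACAG gives CTGTCTGG, found at positions 55–62 on the template; the primer anneals here to the top strand with its 3' end pointing upstream.
Amplicon spans positions 14–62: 49 bp.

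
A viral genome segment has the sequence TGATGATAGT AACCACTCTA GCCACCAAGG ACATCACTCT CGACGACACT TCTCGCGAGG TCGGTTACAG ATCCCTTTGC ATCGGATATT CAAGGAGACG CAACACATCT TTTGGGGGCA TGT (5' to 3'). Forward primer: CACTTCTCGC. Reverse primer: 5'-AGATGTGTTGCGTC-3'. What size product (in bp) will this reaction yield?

64 bp

Forward primer CACTTCTCGC is found on the top strand at positions 47–56.
Reverse complement of the reverse primer: GACGCAACACATCT. This occurs on the top strand at positions 97–110.
Product length = (reverse-primer end) − (forward-primer start) + 1 = 110 − 47 + 1 = 64 bp.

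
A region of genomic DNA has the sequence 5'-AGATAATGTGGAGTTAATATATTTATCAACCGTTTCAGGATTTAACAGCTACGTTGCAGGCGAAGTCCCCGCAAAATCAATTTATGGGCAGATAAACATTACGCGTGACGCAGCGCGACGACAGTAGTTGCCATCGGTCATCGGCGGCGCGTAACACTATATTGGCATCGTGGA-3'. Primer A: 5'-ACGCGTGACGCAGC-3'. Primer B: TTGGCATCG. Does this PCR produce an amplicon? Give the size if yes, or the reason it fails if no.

No product — both primers anneal to the same strand and extend in the same direction.

Primer A (ACGCGTGACGCAGC) matches the top strand at positions 101–114 (3' end points downstream).
Primer B (TTGGCATCG) also matches the top strand directly, at positions 162–170 — its reverse complement CGATGCCAA is not present.
Both primers anneal to the bottom strand with 3' ends pointing the same way, so neither can prime synthesis back toward the other.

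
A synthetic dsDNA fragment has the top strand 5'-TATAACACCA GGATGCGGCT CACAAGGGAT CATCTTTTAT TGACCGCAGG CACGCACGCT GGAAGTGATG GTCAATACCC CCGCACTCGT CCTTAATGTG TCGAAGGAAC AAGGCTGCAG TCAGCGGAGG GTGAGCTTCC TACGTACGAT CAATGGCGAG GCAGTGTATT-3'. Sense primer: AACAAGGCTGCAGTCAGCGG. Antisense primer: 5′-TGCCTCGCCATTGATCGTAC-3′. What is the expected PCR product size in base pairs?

56 bp

The forward primer matches the template at positions 108–127.
Taking the reverse complement of TGCCTCGCCATTGATCGTAC gives GTACGATCAATGGCGAGGCA, found at positions 144–163 on the template; the primer anneals here to the top strand with its 3' end pointing upstream.
The product runs from position 108 to position 163, so its length is 163 − 108 + 1 = 56 bp.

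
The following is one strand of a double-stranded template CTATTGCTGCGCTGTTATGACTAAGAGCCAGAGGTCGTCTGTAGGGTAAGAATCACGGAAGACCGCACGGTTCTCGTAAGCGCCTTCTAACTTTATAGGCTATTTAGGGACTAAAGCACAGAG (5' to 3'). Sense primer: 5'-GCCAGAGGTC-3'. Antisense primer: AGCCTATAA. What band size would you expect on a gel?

The forward primer matches the template at positions 27–36.
Reverse complement of the reverse primer: TTATAGGCT. This occurs on the top strand at positions 93–101.
Amplicon spans positions 27–101: 75 bp.

75 bp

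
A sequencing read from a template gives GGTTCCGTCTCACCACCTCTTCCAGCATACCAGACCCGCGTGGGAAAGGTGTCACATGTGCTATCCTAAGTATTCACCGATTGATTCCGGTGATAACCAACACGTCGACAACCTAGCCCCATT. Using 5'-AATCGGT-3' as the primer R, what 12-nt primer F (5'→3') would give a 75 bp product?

5'-TCTCACCACCTC-3'

The reverse primer's reverse complement ACCGATT matches the template at positions 76–82, so the product ends at position 82.
A 75 bp product then starts at position 82 − 75 + 1 = 8.
The forward primer is identical to the top strand there: TCTCACCACCTC.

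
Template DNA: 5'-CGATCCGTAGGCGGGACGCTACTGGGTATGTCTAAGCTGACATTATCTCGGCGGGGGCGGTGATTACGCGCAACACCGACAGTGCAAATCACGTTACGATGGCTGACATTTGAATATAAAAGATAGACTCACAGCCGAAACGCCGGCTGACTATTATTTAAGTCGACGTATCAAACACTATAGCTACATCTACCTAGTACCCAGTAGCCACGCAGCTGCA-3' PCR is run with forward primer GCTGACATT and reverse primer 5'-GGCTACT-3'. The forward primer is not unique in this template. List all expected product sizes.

174 bp, 108 bp

The forward primer GCTGACATT matches the top strand at positions 36–44, 102–110.
The reverse primer's reverse complement is AGTAGCC, matching at positions 203–209.
Each forward site pairs with the reverse site to give a product ending at position 209: sizes 174, 108 bp.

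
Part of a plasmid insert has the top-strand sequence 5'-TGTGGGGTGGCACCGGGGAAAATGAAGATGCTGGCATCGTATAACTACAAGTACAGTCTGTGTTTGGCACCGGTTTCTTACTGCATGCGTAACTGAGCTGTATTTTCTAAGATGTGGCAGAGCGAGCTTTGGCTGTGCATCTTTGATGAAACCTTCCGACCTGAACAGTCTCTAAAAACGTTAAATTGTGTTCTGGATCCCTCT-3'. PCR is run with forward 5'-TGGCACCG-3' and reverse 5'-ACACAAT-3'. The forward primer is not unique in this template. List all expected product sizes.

The forward primer TGGCACCG matches the top strand at positions 8–15, 65–72.
The reverse primer's reverse complement is ATTGTGT, matching at positions 185–191.
Each forward site pairs with the reverse site to give a product ending at position 191: sizes 184, 127 bp.

184 bp, 127 bp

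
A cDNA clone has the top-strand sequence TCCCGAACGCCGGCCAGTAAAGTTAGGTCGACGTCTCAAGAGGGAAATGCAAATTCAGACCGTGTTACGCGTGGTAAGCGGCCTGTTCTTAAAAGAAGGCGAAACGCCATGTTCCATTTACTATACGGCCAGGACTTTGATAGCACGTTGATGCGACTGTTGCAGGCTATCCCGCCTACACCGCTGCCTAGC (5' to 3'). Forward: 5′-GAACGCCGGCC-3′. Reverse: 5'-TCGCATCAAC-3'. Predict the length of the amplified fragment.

The forward primer matches the template at positions 5–15.
The reverse primer's reverse complement is GTTGATGCGA, which matches the template at positions 147–156.
Product length = (reverse-primer end) − (forward-primer start) + 1 = 156 − 5 + 1 = 152 bp.

152 bp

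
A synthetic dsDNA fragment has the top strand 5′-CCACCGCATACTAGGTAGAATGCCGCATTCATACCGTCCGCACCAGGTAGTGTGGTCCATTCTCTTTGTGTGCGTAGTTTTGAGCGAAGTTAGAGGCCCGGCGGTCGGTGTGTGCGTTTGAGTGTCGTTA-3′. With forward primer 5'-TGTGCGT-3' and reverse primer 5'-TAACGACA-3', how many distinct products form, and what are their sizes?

Two products: 62 bp, 20 bp

The forward primer TGTGCGT matches the top strand at positions 69–75, 111–117.
The reverse primer's reverse complement is TGTCGTTA, matching at positions 123–130.
Each forward site pairs with the reverse site to give a product ending at position 130: sizes 62, 20 bp.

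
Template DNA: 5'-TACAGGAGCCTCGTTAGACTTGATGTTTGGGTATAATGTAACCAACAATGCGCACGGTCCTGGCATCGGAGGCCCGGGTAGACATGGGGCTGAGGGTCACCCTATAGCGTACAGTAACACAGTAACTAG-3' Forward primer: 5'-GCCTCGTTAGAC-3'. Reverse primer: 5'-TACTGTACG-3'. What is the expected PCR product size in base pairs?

The forward primer matches the template at positions 8–19.
Taking the reverse complement of TACTGTACG gives CGTACAGTA, found at positions 108–116 on the template; the primer anneals here to the top strand with its 3' end pointing upstream.
Product length = (reverse-primer end) − (forward-primer start) + 1 = 116 − 8 + 1 = 109 bp.

109 bp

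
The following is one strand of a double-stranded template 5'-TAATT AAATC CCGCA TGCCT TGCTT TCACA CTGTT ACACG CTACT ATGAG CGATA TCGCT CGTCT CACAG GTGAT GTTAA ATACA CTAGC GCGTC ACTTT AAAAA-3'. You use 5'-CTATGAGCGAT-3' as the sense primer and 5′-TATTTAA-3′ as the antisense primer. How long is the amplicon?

40 bp

Scanning the template, CTATGAGCGAT occurs at positions 44–54; this primer anneals to the bottom strand there with its 3' end pointing downstream.
Reverse complement of the reverse primer: TTAAATA. This occurs on the top strand at positions 77–83.
The product runs from position 44 to position 83, so its length is 83 − 44 + 1 = 40 bp.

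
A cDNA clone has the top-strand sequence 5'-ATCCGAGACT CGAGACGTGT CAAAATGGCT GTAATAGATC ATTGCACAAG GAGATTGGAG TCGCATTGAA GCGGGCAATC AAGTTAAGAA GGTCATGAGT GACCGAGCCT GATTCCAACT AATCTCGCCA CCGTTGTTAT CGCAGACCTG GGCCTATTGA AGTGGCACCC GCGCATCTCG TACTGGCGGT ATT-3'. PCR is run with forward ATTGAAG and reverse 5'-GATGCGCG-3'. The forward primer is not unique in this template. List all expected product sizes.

The forward primer ATTGAAG matches the top strand at positions 65–71, 156–162.
The reverse primer's reverse complement is CGCGCATC, matching at positions 170–177.
Each forward site pairs with the reverse site to give a product ending at position 177: sizes 113, 22 bp.

113 bp, 22 bp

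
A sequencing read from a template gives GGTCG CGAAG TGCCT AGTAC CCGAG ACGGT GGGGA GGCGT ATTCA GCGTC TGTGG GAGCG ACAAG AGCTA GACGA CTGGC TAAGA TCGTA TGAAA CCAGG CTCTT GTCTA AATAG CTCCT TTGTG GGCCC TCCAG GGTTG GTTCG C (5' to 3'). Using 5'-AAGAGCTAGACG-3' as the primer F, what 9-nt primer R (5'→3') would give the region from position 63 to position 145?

5'-CGAACCAAC-3'

The product's 3' end on the top strand is position 145.
The reverse primer anneals to the top strand over positions 137–145, i.e. to GTTGGTTCG.
Its sequence written 5'→3' is the reverse complement: CGAACCAAC.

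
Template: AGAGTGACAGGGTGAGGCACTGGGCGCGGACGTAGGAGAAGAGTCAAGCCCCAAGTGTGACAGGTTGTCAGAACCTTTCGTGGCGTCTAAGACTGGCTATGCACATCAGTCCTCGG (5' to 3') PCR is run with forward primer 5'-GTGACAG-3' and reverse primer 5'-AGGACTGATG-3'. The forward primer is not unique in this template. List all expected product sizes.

110 bp, 57 bp

The forward primer GTGACAG matches the top strand at positions 4–10, 57–63.
The reverse primer's reverse complement is CATCAGTCCT, matching at positions 104–113.
Each forward site pairs with the reverse site to give a product ending at position 113: sizes 110, 57 bp.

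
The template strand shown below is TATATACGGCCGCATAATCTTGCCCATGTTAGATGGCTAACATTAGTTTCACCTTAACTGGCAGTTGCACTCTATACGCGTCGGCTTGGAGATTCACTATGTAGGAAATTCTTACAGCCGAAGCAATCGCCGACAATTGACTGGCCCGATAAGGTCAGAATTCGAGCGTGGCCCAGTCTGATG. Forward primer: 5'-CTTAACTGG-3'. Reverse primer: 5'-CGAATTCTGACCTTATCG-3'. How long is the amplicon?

112 bp

Scanning the template, CTTAACTGG occurs at positions 53–61; this primer anneals to the bottom strand there with its 3' end pointing downstream.
Taking the reverse complement of CGAATTCTGACCTTATCG gives CGATAAGGTCAGAATTCG, found at positions 147–164 on the template; the primer anneals here to the top strand with its 3' end pointing upstream.
Product length = (reverse-primer end) − (forward-primer start) + 1 = 164 − 53 + 1 = 112 bp.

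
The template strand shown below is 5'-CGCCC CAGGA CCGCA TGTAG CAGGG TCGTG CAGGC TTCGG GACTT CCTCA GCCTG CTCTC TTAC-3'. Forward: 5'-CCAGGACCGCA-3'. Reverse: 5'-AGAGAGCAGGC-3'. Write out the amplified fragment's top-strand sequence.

Forward primer CCAGGACCGCA is found on the top strand at positions 5–15.
Taking the reverse complement of AGAGAGCAGGC gives GCCTGCTCTCT, found at positions 51–61 on the template; the primer anneals here to the top strand with its 3' end pointing upstream.
The product is the template from position 5 through 61 (57 bp).

5'-CCAGGACCGCATGTAGCAGGGTCGTGCAGGCTTCGGGACTTCCTCAGCCTGCTCTCT-3'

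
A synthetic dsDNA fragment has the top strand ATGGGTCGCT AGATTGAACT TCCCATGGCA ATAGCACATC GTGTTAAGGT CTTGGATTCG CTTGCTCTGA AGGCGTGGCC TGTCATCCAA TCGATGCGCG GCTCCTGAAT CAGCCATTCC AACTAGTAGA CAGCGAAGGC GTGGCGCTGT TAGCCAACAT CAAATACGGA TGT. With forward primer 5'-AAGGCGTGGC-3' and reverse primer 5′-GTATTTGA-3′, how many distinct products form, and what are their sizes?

The forward primer AAGGCGTGGC matches the top strand at positions 70–79, 136–145.
The reverse primer's reverse complement is TCAAATAC, matching at positions 160–167.
Each forward site pairs with the reverse site to give a product ending at position 167: sizes 98, 32 bp.

Two products: 98 bp, 32 bp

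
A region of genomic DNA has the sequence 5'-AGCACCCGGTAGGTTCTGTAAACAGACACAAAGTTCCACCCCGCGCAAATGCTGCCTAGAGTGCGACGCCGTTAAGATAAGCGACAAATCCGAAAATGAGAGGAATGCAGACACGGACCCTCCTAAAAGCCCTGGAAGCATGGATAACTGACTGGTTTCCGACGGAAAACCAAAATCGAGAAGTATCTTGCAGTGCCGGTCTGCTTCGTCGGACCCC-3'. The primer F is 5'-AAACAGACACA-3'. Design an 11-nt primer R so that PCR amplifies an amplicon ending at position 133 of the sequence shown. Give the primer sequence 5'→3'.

The forward primer binds at positions 20–30; the product's 3' end on the top strand is position 133.
The reverse primer anneals to the top strand over positions 123–133, i.e. to CTAAAAGCCCT.
Its sequence written 5'→3' is the reverse complement: AGGGCTTTTAG.

5'-AGGGCTTTTAG-3'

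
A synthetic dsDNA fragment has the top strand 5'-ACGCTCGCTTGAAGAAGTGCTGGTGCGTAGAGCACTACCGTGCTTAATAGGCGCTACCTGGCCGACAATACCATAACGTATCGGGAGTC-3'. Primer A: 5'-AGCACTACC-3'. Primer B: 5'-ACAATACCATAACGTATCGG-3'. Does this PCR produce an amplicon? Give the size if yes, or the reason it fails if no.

Primer A (AGCACTACC) matches the top strand at positions 31–39 (3' end points downstream).
Primer B (ACAATACCATAACGTATCGG) also matches the top strand directly, at positions 65–84 — its reverse complement CCGATACGTTATGGTATTGT is not present.
Both primers anneal to the bottom strand with 3' ends pointing the same way, so neither can prime synthesis back toward the other.

No product — both primers anneal to the same strand and extend in the same direction.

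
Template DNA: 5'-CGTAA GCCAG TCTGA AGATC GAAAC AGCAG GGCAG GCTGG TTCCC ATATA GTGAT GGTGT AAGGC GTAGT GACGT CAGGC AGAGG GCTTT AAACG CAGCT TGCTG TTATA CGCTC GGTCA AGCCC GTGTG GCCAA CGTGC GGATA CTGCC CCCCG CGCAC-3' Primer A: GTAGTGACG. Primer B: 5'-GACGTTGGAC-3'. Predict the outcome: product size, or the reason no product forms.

Primer B (GACGTTGGAC) does not match the top strand, and its reverse complement GTCCAACGTC does not match either.
With no annealing site for primer B, no amplification occurs.

No product — primer B has no binding site in the template.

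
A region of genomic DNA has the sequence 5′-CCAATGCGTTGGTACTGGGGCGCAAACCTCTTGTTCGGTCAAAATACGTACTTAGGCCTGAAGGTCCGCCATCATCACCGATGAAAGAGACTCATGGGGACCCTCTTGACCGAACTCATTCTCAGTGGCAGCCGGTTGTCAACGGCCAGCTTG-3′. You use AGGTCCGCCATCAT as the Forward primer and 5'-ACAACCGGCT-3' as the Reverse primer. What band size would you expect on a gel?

78 bp

Scanning the template, AGGTCCGCCATCAT occurs at positions 62–75; this primer anneals to the bottom strand there with its 3' end pointing downstream.
Taking the reverse complement of ACAACCGGCT gives AGCCGGTTGT, found at positions 130–139 on the template; the primer anneals here to the top strand with its 3' end pointing upstream.
Amplicon spans positions 62–139: 78 bp.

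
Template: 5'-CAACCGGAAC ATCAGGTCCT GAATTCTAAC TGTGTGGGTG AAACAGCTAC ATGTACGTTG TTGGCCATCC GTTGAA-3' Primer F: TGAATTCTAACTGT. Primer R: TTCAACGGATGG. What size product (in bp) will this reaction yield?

57 bp

The forward primer matches the template at positions 20–33.
Reverse complement of the reverse primer: CCATCCGTTGAA. This occurs on the top strand at positions 65–76.
The product runs from position 20 to position 76, so its length is 76 − 20 + 1 = 57 bp.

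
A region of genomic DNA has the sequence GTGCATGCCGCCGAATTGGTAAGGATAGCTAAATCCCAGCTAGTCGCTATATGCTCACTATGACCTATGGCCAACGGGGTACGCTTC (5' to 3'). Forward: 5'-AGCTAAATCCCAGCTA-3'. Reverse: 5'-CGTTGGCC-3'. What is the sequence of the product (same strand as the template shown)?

Forward primer AGCTAAATCCCAGCTA is found on the top strand at positions 27–42.
Reverse complement of the reverse primer: GGCCAACG. This occurs on the top strand at positions 69–76.
The product is the template from position 27 through 76 (50 bp).

5'-AGCTAAATCCCAGCTAGTCGCTATATGCTCACTATGACCTATGGCCAACG-3'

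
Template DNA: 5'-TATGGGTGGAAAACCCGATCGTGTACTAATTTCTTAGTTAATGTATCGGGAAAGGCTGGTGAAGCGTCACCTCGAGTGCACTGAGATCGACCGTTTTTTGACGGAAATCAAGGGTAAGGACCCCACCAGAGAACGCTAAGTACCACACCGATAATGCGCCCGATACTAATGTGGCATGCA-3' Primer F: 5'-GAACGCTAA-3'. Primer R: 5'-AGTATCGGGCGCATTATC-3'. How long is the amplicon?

37 bp

Scanning the template, GAACGCTAA occurs at positions 131–139; this primer anneals to the bottom strand there with its 3' end pointing downstream.
Reverse complement of the reverse primer: GATAATGCGCCCGATACT. This occurs on the top strand at positions 150–167.
The product runs from position 131 to position 167, so its length is 167 − 131 + 1 = 37 bp.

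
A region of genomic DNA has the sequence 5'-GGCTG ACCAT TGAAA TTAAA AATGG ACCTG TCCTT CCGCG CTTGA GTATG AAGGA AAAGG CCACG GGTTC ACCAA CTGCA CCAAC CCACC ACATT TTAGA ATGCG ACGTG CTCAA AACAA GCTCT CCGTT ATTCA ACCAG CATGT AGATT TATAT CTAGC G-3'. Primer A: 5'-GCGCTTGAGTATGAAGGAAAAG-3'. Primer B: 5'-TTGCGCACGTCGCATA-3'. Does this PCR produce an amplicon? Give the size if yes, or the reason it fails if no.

Primer B (TTGCGCACGTCGCATA) does not match the top strand, and its reverse complement TATGCGACGTGCGCAA does not match either.
With no annealing site for primer B, no amplification occurs.

No product — primer B has no binding site in the template.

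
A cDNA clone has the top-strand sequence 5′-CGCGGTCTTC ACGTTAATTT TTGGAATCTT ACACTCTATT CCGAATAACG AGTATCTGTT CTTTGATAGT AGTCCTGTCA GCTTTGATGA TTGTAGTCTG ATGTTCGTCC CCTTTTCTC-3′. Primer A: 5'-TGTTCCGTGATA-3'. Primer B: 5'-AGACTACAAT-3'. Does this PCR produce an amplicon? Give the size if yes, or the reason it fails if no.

No product — primer A has no binding site in the template.

Primer A (TGTTCCGTGATA) does not match the top strand, and its reverse complement TATCACGGAACA does not match either.
With no annealing site for primer A, no amplification occurs.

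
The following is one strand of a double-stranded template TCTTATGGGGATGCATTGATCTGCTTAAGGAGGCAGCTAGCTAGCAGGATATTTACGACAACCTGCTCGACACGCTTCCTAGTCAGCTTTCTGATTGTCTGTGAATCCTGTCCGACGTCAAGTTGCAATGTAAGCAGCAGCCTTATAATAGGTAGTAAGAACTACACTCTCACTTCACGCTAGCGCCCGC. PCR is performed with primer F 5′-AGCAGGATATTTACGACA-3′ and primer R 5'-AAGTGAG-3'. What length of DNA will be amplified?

133 bp

Forward primer AGCAGGATATTTACGACA is found on the top strand at positions 43–60.
The reverse primer's reverse complement is CTCACTT, which matches the template at positions 169–175.
Product length = (reverse-primer end) − (forward-primer start) + 1 = 175 − 43 + 1 = 133 bp.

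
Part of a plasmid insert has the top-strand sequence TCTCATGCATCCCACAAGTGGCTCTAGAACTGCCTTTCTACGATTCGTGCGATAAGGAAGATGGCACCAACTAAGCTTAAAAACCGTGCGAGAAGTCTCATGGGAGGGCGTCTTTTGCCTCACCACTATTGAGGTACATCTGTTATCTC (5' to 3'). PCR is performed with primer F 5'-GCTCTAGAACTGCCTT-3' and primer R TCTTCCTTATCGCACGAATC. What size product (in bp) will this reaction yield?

41 bp

Scanning the template, GCTCTAGAACTGCCTT occurs at positions 21–36; this primer anneals to the bottom strand there with its 3' end pointing downstream.
Taking the reverse complement of TCTTCCTTATCGCACGAATC gives GATTCGTGCGATAAGGAAGA, found at positions 42–61 on the template; the primer anneals here to the top strand with its 3' end pointing upstream.
Product length = (reverse-primer end) − (forward-primer start) + 1 = 61 − 21 + 1 = 41 bp.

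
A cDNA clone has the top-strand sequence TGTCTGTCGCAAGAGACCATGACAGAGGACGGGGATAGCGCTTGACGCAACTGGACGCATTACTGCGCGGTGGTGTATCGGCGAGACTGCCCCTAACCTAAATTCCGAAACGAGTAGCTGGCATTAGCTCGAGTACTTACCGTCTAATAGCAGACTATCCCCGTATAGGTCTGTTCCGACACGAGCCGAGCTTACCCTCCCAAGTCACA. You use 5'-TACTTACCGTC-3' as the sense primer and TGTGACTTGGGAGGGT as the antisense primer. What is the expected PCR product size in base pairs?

The forward primer matches the template at positions 134–144.
Taking the reverse complement of TGTGACTTGGGAGGGT gives ACCCTCCCAAGTCACA, found at positions 194–209 on the template; the primer anneals here to the top strand with its 3' end pointing upstream.
Amplicon spans positions 134–209: 76 bp.

76 bp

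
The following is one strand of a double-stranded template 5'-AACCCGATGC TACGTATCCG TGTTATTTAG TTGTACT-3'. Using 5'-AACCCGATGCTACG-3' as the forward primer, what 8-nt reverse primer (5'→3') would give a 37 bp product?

5'-AGTACAAC-3'

The forward primer binds at positions 1–14, so a 37 bp product ends at position 1 + 37 − 1 = 37.
The reverse primer anneals to the top strand over positions 30–37, i.e. to GTTGTACT.
Its sequence written 5'→3' is the reverse complement: AGTACAAC.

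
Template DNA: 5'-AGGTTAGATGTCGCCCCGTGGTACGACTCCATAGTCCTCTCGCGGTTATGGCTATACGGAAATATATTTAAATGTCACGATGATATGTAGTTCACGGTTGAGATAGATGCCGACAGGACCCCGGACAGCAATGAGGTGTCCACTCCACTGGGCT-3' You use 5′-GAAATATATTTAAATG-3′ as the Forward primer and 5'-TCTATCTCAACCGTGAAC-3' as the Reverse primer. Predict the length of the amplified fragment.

Scanning the template, GAAATATATTTAAATG occurs at positions 59–74; this primer anneals to the bottom strand there with its 3' end pointing downstream.
Taking the reverse complement of TCTATCTCAACCGTGAAC gives GTTCACGGTTGAGATAGA, found at positions 90–107 on the template; the primer anneals here to the top strand with its 3' end pointing upstream.
The product runs from position 59 to position 107, so its length is 107 − 59 + 1 = 49 bp.

49 bp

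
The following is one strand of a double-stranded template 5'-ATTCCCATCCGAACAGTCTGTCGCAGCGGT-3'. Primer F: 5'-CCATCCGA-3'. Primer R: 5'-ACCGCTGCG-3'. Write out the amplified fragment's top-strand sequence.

5'-CCATCCGAACAGTCTGTCGCAGCGGT-3'

The forward primer matches the template at positions 5–12.
The reverse primer's reverse complement is CGCAGCGGT, which matches the template at positions 22–30.
The product is the template from position 5 through 30 (26 bp).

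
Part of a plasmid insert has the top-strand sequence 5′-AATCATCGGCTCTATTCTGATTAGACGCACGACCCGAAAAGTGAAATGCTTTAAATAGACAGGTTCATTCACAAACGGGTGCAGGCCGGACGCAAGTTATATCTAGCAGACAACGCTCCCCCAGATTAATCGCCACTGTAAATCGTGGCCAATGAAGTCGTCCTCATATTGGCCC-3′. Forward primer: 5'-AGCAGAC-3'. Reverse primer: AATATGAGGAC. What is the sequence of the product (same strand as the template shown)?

The forward primer matches the template at positions 105–111.
The reverse primer's reverse complement is GTCCTCATATT, which matches the template at positions 160–170.
The product is the template from position 105 through 170 (66 bp).

5'-AGCAGACAACGCTCCCCCAGATTAATCGCCACTGTAAATCGTGGCCAATGAAGTCGTCCTCATATT-3'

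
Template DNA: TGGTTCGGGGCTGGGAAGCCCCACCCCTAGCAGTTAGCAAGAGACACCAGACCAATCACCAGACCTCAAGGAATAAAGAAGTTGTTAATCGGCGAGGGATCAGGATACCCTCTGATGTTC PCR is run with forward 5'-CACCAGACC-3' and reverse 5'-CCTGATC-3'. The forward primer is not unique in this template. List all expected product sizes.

60 bp, 48 bp

The forward primer CACCAGACC matches the top strand at positions 45–53, 57–65.
The reverse primer's reverse complement is GATCAGG, matching at positions 98–104.
Each forward site pairs with the reverse site to give a product ending at position 104: sizes 60, 48 bp.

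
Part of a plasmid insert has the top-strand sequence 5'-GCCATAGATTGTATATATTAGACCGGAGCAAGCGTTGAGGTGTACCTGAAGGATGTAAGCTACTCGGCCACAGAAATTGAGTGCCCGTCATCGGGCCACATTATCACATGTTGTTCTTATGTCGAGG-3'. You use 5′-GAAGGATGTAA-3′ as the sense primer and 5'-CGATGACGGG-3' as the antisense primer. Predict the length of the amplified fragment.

46 bp

Forward primer GAAGGATGTAA is found on the top strand at positions 48–58.
The reverse primer's reverse complement is CCCGTCATCG, which matches the template at positions 84–93.
Product length = (reverse-primer end) − (forward-primer start) + 1 = 93 − 48 + 1 = 46 bp.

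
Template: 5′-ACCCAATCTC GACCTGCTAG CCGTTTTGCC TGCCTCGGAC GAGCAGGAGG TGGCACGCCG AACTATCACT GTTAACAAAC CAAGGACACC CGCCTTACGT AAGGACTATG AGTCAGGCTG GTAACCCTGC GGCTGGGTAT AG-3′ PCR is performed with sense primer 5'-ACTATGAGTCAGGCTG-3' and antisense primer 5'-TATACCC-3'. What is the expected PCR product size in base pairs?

37 bp

Forward primer ACTATGAGTCAGGCTG is found on the top strand at positions 105–120.
Taking the reverse complement of TATACCC gives GGGTATA, found at positions 135–141 on the template; the primer anneals here to the top strand with its 3' end pointing upstream.
Amplicon spans positions 105–141: 37 bp.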